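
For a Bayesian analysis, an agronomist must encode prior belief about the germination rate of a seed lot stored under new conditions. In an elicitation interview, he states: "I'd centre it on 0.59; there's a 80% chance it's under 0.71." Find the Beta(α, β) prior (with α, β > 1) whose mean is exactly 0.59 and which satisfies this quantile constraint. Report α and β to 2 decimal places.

With mean 0.59 fixed, write α = 0.59s, β = 0.41s where s = α+β.
Need P(θ < 0.71) = 0.8 under Beta(0.59s, 0.41s). Normal approximation: (q−m)/√(m(1−m)/s) ≈ z_{0.8} = 0.842, so s ≈ 0.59·0.41·(0.842)²/(0.71−0.59)² = 11.9.
At s = 11.9: P(θ<0.71) ≈ 0.796. Adjusting to match 0.8 gives s ≈ 12.23.
So α = 0.59·12.23 ≈ 7.22, β = 0.41·12.23 ≈ 5.02.

α ≈ 7.22, β ≈ 5.02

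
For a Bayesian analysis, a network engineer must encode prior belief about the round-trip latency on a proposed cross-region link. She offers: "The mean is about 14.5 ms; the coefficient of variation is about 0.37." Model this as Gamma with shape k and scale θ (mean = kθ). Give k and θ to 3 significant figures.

For Gamma(k, scale θ): mean = kθ, variance = kθ², so CV = 1/√k.
CV = 0.37, hence k = 1/CV² = 7.3.
Then θ = mean/k = 14.5/7.3 = 1.99.

k ≈ 7.3, θ ≈ 1.99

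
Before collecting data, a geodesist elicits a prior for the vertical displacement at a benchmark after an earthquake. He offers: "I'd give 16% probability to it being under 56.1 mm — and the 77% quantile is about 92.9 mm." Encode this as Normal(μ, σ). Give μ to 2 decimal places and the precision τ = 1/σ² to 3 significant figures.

For Normal(μ,σ), the p-quantile is μ + z_p·σ. Here z_{0.16} = -0.9945, z_{0.77} = 0.7388.
So 56.1 = μ − 0.9945σ and 92.9 = μ + 0.7388σ.
Subtracting: σ = (92.9 − 56.1)/(0.7388 − (-0.9945)) = 21.23.
Then μ = 56.1 − (-0.9945)·21.23 = 77.21.
Precision τ = 1/σ² = 1/21.23² = 0.00222.

μ = 77.21, τ = 0.00222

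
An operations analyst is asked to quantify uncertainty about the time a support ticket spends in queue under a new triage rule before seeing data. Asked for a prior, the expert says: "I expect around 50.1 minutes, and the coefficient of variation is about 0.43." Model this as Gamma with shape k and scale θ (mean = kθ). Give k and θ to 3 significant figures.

For Gamma(k, scale θ): mean = kθ, variance = kθ², so CV = 1/√k.
CV = 0.43, hence k = 1/CV² = 5.41.
Then θ = mean/k = 50.1/5.41 = 9.26.

k ≈ 5.41, θ ≈ 9.26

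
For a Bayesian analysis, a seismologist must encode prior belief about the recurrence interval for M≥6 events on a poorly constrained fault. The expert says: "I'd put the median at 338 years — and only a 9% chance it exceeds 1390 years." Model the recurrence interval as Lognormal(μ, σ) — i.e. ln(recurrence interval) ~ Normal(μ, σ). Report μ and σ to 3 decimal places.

If T ~ Lognormal(μ,σ) then ln T ~ Normal(μ,σ), so the p-quantile of ln T is μ + z_p·σ.
ln(338) = 5.823 and ln(1390) = 7.237; z_{0.5} = 0, z_{0.91} = 1.341.
σ = (7.237 − 5.823)/(1.341 − (0)) = 1.055.
μ = 5.823 − (0)·1.055 = 5.823.

μ ≈ 5.823, σ ≈ 1.055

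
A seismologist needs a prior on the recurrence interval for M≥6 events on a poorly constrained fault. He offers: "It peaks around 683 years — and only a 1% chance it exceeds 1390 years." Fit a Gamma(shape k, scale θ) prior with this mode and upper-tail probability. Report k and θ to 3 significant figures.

Gamma(k,θ) with k>1 has mode (k−1)θ, so θ = 683/(k−1).
Need P(X < 1390) = 0.99 with θ tied to k this way. Start at k = 2, θ = 683: P(X<1390) ≈ 0.603.
Too low — raise k to concentrate. Iterating converges to k ≈ 10.7.
Then θ = 683/(10.7−1) ≈ 70.4.

k ≈ 10.7, θ ≈ 70.4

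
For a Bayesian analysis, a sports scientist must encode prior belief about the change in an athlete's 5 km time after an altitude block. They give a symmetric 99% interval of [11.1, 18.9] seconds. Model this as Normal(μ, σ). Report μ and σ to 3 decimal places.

A symmetric 99% interval runs μ ± z·σ with z = 2.576.
Half-width = 3.9, so σ = 3.9/2.576 = 1.514.
μ is the interval midpoint, 15.000.

μ = 15.000, σ = 1.514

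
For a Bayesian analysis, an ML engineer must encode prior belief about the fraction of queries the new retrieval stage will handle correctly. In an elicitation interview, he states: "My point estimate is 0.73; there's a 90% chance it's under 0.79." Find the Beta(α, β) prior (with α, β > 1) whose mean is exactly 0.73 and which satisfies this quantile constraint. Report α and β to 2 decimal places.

With mean 0.73 fixed, write α = 0.73s, β = 0.27s where s = α+β.
Need P(θ < 0.79) = 0.9 under Beta(0.73s, 0.27s). Normal approximation: (q−m)/√(m(1−m)/s) ≈ z_{0.9} = 1.28, so s ≈ 0.73·0.27·(1.28)²/(0.79−0.73)² = 89.9.
At s = 89.9: P(θ<0.79) ≈ 0.905. Adjusting to match 0.9 gives s ≈ 85.88.
So α = 0.73·85.88 ≈ 62.69, β = 0.27·85.88 ≈ 23.19.

α ≈ 62.69, β ≈ 23.19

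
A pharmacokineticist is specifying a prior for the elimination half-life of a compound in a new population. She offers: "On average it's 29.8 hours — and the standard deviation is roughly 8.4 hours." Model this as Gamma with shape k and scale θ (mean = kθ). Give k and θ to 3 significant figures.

k ≈ 12.6, θ ≈ 2.37

For Gamma(k, scale θ): mean = kθ, variance = kθ², so CV = 1/√k.
CV = SD/mean = 8.4/29.8 = 0.2819, hence k = 1/CV² = 12.6.
Then θ = mean/k = 29.8/12.6 = 2.37.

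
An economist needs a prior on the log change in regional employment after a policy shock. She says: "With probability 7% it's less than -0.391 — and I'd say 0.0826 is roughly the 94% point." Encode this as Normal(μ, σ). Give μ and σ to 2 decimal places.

μ = -0.16, σ = 0.16

For Normal(μ,σ), the p-quantile is μ + z_p·σ. Here z_{0.07} = -1.476, z_{0.94} = 1.555.
So -0.391 = μ − 1.476σ and 0.0826 = μ + 1.555σ.
Subtracting: σ = (0.0826 − -0.391)/(1.555 − (-1.476)) = 0.16.
Then μ = -0.391 − (-1.476)·0.16 = -0.16.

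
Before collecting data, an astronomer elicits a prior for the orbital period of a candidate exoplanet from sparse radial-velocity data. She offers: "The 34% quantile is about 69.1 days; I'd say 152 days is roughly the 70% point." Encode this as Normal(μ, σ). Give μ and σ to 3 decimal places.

The p-quantile of Normal(μ,σ) is μ + z_p·σ, with z_{0.34} = -0.4125 and z_{0.7} = 0.5244.
Eliminate σ: μ = (z₂·x₁ − z₁·x₂)/(z₂ − z₁) = (0.5244·69.1 − (-0.4125)·152)/0.9369 = 105.598.
Then σ = (x₂ − x₁)/(z₂ − z₁) = (152 − 69.1)/0.9369 = 88.487.

μ = 105.598, σ = 88.487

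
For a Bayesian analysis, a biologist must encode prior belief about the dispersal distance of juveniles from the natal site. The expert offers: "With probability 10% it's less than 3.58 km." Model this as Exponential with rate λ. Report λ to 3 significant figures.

λ ≈ 0.0294

P(T < 3.58) = 1 − e^(−λ·3.58) = 0.1, so λ = −ln(1−0.1)/3.58 = −ln(0.9)/3.58 = 0.0294.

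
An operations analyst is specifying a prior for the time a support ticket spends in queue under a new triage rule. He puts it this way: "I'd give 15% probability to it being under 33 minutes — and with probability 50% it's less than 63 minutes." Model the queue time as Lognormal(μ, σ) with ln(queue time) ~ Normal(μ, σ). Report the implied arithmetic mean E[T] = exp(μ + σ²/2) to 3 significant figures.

If T ~ Lognormal(μ,σ) then ln T ~ Normal(μ,σ), so the p-quantile of ln T is μ + z_p·σ.
ln(33) = 3.497 and ln(63) = 4.143; z_{0.15} = -1.036, z_{0.5} = 0.
σ = (4.143 − 3.497)/(0 − (-1.036)) = 0.624.
μ = 3.497 − (-1.036)·0.624 = 4.143.
E[T] = exp(μ + σ²/2) = exp(4.143 + 0.1946) = 76.5 minutes.

E[T] ≈ 76.5 minutes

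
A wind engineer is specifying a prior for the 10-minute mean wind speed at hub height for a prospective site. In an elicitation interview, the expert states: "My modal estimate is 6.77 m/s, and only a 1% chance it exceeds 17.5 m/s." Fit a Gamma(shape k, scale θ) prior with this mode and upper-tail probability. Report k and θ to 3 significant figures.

k ≈ 6.17, θ ≈ 1.31

Gamma(k,θ) with k>1 has mode (k−1)θ, so θ = 6.77/(k−1).
Need P(X < 17.5) = 0.99 with θ tied to k this way. Start at k = 2, θ = 6.77: P(X<17.5) ≈ 0.730.
Too low — raise k to concentrate. Iterating converges to k ≈ 6.17.
Then θ = 6.77/(6.17−1) ≈ 1.31.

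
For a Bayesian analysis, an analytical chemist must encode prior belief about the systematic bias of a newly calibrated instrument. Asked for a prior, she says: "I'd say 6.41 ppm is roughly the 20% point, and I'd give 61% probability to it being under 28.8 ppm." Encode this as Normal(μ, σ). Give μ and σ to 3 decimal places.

For Normal(μ,σ), the p-quantile is μ + z_p·σ. Here z_{0.2} = -0.8416, z_{0.61} = 0.2793.
So 6.41 = μ − 0.8416σ and 28.8 = μ + 0.2793σ.
Subtracting: σ = (28.8 − 6.41)/(0.2793 − (-0.8416)) = 19.974.
Then μ = 6.41 − (-0.8416)·19.974 = 23.221.

μ = 23.221, σ = 19.974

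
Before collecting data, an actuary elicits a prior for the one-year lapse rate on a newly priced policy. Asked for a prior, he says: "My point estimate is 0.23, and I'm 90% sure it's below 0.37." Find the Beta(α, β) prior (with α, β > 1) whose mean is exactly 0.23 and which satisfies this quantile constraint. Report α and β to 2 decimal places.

With mean 0.23 fixed, write α = 0.23s, β = 0.77s where s = α+β.
Need P(θ < 0.37) = 0.9 under Beta(0.23s, 0.77s). Normal approximation: (q−m)/√(m(1−m)/s) ≈ z_{0.9} = 1.28, so s ≈ 0.23·0.77·(1.28)²/(0.37−0.23)² = 14.8.
At s = 14.8: P(θ<0.37) ≈ 0.894. Adjusting to match 0.9 gives s ≈ 15.81.
So α = 0.23·15.81 ≈ 3.64, β = 0.77·15.81 ≈ 12.18.

α ≈ 3.64, β ≈ 12.18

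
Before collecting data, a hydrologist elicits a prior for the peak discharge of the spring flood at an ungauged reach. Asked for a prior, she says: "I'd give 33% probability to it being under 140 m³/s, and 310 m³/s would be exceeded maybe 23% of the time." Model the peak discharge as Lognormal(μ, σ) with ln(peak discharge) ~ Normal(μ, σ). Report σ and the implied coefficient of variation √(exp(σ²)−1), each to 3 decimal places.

If T ~ Lognormal(μ,σ) then ln T ~ Normal(μ,σ), so the p-quantile of ln T is μ + z_p·σ.
ln(140) = 4.942 and ln(310) = 5.737; z_{0.33} = -0.4399, z_{0.77} = 0.7388.
σ = (5.737 − 4.942)/(0.7388 − (-0.4399)) = 0.674.
μ = 4.942 − (-0.4399)·0.674 = 5.238.
CV = √(exp(σ²)−1) = √(exp(0.4548)−1) = 0.759.

σ ≈ 0.674, CV ≈ 0.759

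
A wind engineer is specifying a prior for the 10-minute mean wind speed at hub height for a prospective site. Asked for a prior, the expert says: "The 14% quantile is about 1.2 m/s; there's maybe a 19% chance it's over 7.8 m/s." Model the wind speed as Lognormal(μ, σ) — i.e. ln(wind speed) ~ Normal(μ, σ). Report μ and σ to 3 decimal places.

μ ≈ 1.215, σ ≈ 0.956

If T ~ Lognormal(μ,σ) then ln T ~ Normal(μ,σ), so the p-quantile of ln T is μ + z_p·σ.
ln(1.2) = 0.1823 and ln(7.8) = 2.054; z_{0.14} = -1.08, z_{0.81} = 0.8779.
σ = (2.054 − 0.1823)/(0.8779 − (-1.08)) = 0.956.
μ = 0.1823 − (-1.08)·0.956 = 1.215.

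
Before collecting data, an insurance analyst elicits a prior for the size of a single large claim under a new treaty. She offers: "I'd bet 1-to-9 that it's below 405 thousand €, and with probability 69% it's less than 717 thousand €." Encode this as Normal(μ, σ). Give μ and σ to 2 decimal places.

μ = 629.96, σ = 175.54

For Normal(μ,σ), the p-quantile is μ + z_p·σ. Here z_{0.1} = -1.282, z_{0.69} = 0.4959.
So 405 = μ − 1.282σ and 717 = μ + 0.4959σ.
Subtracting: σ = (717 − 405)/(0.4959 − (-1.282)) = 175.54.
Then μ = 405 − (-1.282)·175.54 = 629.96.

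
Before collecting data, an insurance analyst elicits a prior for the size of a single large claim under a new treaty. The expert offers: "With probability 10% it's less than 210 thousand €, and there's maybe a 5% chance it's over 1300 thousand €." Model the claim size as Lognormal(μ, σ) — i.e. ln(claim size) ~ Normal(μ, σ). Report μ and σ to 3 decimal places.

μ ≈ 6.145, σ ≈ 0.623

If T ~ Lognormal(μ,σ) then ln T ~ Normal(μ,σ), so the p-quantile of ln T is μ + z_p·σ.
ln(210) = 5.347 and ln(1300) = 7.17; z_{0.1} = -1.282, z_{0.95} = 1.645.
σ = (7.17 − 5.347)/(1.645 − (-1.282)) = 0.623.
μ = 5.347 − (-1.282)·0.623 = 6.145.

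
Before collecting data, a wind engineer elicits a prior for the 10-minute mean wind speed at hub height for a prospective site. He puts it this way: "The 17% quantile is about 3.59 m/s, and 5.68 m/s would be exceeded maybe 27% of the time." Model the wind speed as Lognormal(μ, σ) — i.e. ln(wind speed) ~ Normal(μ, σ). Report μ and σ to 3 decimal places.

If T ~ Lognormal(μ,σ) then ln T ~ Normal(μ,σ), so the p-quantile of ln T is μ + z_p·σ.
ln(3.59) = 1.278 and ln(5.68) = 1.737; z_{0.17} = -0.9542, z_{0.73} = 0.6128.
σ = (1.737 − 1.278)/(0.6128 − (-0.9542)) = 0.293.
μ = 1.278 − (-0.9542)·0.293 = 1.558.

μ ≈ 1.558, σ ≈ 0.293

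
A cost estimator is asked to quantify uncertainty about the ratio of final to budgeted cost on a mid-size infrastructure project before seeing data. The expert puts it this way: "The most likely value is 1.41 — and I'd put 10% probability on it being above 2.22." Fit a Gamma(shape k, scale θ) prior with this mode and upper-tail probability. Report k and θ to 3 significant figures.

k ≈ 10.1, θ ≈ 0.155

Gamma(k,θ) with k>1 has mode (k−1)θ, so θ = 1.41/(k−1).
Need P(X < 2.22) = 0.9 with θ tied to k this way. Start at k = 2, θ = 1.41: P(X<2.22) ≈ 0.467.
Too low — raise k to concentrate. Iterating converges to k ≈ 10.1.
Then θ = 1.41/(10.1−1) ≈ 0.155.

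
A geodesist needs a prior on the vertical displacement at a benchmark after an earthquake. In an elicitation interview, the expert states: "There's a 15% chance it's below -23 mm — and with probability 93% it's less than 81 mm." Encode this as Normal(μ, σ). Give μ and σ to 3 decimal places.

For Normal(μ,σ), the p-quantile is μ + z_p·σ. Here z_{0.15} = -1.036, z_{0.93} = 1.476.
So -23 = μ − 1.036σ and 81 = μ + 1.476σ.
Subtracting: σ = (81 − -23)/(1.476 − (-1.036)) = 41.398.
Then μ = -23 − (-1.036)·41.398 = 19.906.

μ = 19.906, σ = 41.398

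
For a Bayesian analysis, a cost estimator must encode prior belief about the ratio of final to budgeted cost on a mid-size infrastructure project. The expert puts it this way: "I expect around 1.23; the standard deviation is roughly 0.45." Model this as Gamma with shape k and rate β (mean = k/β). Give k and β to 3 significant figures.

k ≈ 7.47, β ≈ 6.07

For Gamma(k, rate β): mean = k/β, variance = k/β², so CV = 1/√k.
CV = SD/mean = 0.45/1.23 = 0.3659, hence k = 1/CV² = 7.47.
Then β = k/mean = 7.47/1.23 = 6.07.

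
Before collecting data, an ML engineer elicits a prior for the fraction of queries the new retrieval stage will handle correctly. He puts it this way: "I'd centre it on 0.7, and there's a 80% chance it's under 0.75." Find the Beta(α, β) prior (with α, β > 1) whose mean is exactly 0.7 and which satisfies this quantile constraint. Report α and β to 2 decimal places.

With mean 0.7 fixed, write α = 0.7s, β = 0.3s where s = α+β.
Need P(θ < 0.75) = 0.8 under Beta(0.7s, 0.3s). Normal approximation: (q−m)/√(m(1−m)/s) ≈ z_{0.8} = 0.842, so s ≈ 0.7·0.3·(0.842)²/(0.75−0.7)² = 59.5.
At s = 59.5: P(θ<0.75) ≈ 0.797. Adjusting to match 0.8 gives s ≈ 60.89.
So α = 0.7·60.89 ≈ 42.62, β = 0.3·60.89 ≈ 18.27.

α ≈ 42.62, β ≈ 18.27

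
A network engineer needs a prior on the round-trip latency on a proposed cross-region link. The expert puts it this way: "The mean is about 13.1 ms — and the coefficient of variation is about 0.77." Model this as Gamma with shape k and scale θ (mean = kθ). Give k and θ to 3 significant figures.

For Gamma(k, scale θ): mean = kθ, variance = kθ², so CV = 1/√k.
CV = 0.77, hence k = 1/CV² = 1.69.
Then θ = mean/k = 13.1/1.69 = 7.77.

k ≈ 1.69, θ ≈ 7.77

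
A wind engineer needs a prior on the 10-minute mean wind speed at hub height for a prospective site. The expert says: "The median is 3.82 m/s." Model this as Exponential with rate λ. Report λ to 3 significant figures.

Exponential median = ln 2 / λ, so λ = ln 2 / 3.82 = 0.181.

λ ≈ 0.181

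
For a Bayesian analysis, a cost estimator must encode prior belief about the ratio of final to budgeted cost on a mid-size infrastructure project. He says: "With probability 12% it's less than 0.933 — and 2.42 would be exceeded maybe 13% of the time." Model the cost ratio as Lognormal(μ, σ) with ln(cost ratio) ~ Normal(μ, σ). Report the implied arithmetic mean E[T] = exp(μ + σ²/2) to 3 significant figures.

If T ~ Lognormal(μ,σ) then ln T ~ Normal(μ,σ), so the p-quantile of ln T is μ + z_p·σ.
ln(0.933) = -0.06935 and ln(2.42) = 0.8838; z_{0.12} = -1.175, z_{0.87} = 1.126.
σ = (0.8838 − -0.06935)/(1.126 − (-1.175)) = 0.414.
μ = -0.06935 − (-1.175)·0.414 = 0.417.
E[T] = exp(μ + σ²/2) = exp(0.417 + 0.0858) = 1.65.

E[T] ≈ 1.65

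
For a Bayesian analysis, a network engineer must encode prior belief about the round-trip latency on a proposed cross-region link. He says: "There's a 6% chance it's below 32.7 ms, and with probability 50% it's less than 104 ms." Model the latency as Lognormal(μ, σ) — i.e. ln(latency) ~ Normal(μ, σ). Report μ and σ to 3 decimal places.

μ ≈ 4.644, σ ≈ 0.744

If T ~ Lognormal(μ,σ) then ln T ~ Normal(μ,σ), so the p-quantile of ln T is μ + z_p·σ.
ln(32.7) = 3.487 and ln(104) = 4.644; z_{0.06} = -1.555, z_{0.5} = 0.
σ = (4.644 − 3.487)/(0 − (-1.555)) = 0.744.
μ = 3.487 − (-1.555)·0.744 = 4.644.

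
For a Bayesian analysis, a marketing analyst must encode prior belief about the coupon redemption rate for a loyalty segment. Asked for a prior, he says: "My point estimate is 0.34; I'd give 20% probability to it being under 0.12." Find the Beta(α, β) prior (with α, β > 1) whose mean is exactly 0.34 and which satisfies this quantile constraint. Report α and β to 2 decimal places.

With mean 0.34 fixed, write α = 0.34s, β = 0.66s where s = α+β.
Need P(θ < 0.12) = 0.2 under Beta(0.34s, 0.66s). Normal approximation: (q−m)/√(m(1−m)/s) ≈ z_{0.2} = -0.842, so s ≈ 0.34·0.66·(-0.842)²/(0.12−0.34)² = 3.3.
At s = 3.3: P(θ<0.12) ≈ 0.201. Adjusting to match 0.2 gives s ≈ 3.30.
So α = 0.34·3.30 ≈ 1.12, β = 0.66·3.30 ≈ 2.18.

α ≈ 1.12, β ≈ 2.18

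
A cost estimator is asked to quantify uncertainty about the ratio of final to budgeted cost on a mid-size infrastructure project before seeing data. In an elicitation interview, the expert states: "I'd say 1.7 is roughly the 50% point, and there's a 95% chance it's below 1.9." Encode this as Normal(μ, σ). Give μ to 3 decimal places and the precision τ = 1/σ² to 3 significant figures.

μ = 1.700, τ = 67.6

The p-quantile of Normal(μ,σ) is μ + z_p·σ, with z_{0.5} = 0 and z_{0.95} = 1.645.
Eliminate σ: μ = (z₂·x₁ − z₁·x₂)/(z₂ − z₁) = (1.645·1.7 − (0)·1.9)/1.645 = 1.700.
Then σ = (x₂ − x₁)/(z₂ − z₁) = (1.9 − 1.7)/1.645 = 0.122.
Precision τ = 1/σ² = 1/0.1216² = 67.6.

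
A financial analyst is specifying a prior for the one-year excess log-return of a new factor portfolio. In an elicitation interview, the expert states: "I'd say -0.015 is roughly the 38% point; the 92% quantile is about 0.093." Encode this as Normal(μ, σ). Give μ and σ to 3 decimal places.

μ = 0.004, σ = 0.063

For Normal(μ,σ), the p-quantile is μ + z_p·σ. Here z_{0.38} = -0.3055, z_{0.92} = 1.405.
So -0.015 = μ − 0.3055σ and 0.093 = μ + 1.405σ.
Subtracting: σ = (0.093 − -0.015)/(1.405 − (-0.3055)) = 0.063.
Then μ = -0.015 − (-0.3055)·0.063 = 0.004.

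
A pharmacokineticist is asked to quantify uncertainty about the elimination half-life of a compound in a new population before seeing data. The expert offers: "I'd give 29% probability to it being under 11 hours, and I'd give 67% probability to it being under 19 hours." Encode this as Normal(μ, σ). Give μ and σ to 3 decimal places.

μ = 15.457, σ = 8.054

The p-quantile of Normal(μ,σ) is μ + z_p·σ, with z_{0.29} = -0.5534 and z_{0.67} = 0.4399.
Eliminate σ: μ = (z₂·x₁ − z₁·x₂)/(z₂ − z₁) = (0.4399·11 − (-0.5534)·19)/0.9933 = 15.457.
Then σ = (x₂ − x₁)/(z₂ − z₁) = (19 − 11)/0.9933 = 8.054.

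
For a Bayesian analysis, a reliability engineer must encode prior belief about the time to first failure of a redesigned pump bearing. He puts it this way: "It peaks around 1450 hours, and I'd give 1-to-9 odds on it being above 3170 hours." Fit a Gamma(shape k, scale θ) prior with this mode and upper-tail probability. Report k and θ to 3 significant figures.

Gamma(k,θ) with k>1 has mode (k−1)θ, so θ = 1450/(k−1).
Need P(X < 3170) = 0.9 with θ tied to k this way. Start at k = 2, θ = 1450: P(X<3170) ≈ 0.642.
Too low — raise k to concentrate. Iterating converges to k ≈ 4.14.
Then θ = 1450/(4.14−1) ≈ 461.

k ≈ 4.14, θ ≈ 461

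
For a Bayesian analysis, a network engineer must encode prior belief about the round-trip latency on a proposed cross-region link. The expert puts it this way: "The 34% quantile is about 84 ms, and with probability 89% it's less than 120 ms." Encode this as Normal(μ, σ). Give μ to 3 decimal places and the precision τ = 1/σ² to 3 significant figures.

The p-quantile of Normal(μ,σ) is μ + z_p·σ, with z_{0.34} = -0.4125 and z_{0.89} = 1.227.
Eliminate σ: μ = (z₂·x₁ − z₁·x₂)/(z₂ − z₁) = (1.227·84 − (-0.4125)·120)/1.639 = 93.060.
Then σ = (x₂ − x₁)/(z₂ − z₁) = (120 − 84)/1.639 = 21.965.
Precision τ = 1/σ² = 1/21.96² = 0.00207.

μ = 93.060, τ = 0.00207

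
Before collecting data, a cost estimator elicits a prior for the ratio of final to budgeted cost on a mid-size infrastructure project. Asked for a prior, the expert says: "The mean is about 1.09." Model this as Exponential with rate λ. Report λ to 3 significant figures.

λ ≈ 0.917

Exponential mean = 1/λ, so λ = 1/1.09 = 0.917.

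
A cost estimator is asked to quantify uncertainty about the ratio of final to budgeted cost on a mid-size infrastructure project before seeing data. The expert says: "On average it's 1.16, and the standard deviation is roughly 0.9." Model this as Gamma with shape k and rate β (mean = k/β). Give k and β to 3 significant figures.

For Gamma(k, rate β): mean = k/β, variance = k/β², so CV = 1/√k.
CV = SD/mean = 0.9/1.16 = 0.7759, hence k = 1/CV² = 1.66.
Then β = k/mean = 1.66/1.16 = 1.43.

k ≈ 1.66, β ≈ 1.43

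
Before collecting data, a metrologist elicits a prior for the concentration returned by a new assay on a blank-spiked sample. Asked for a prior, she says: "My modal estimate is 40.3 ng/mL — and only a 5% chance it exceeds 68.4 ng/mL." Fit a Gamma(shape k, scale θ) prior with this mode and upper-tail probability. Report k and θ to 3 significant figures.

Gamma(k,θ) with k>1 has mode (k−1)θ, so θ = 40.3/(k−1).
Need P(X < 68.4) = 0.95 with θ tied to k this way. Start at k = 2, θ = 40.3: P(X<68.4) ≈ 0.506.
Too low — raise k to concentrate. Iterating converges to k ≈ 11.
Then θ = 40.3/(11−1) ≈ 4.04.

k ≈ 11, θ ≈ 4.04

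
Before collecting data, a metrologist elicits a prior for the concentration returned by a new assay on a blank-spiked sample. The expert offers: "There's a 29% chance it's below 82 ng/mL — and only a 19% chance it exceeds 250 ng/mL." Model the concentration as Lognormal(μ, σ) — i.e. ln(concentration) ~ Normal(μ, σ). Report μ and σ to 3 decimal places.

If T ~ Lognormal(μ,σ) then ln T ~ Normal(μ,σ), so the p-quantile of ln T is μ + z_p·σ.
ln(82) = 4.407 and ln(250) = 5.521; z_{0.29} = -0.5534, z_{0.81} = 0.8779.
σ = (5.521 − 4.407)/(0.8779 − (-0.5534)) = 0.779.
μ = 4.407 − (-0.5534)·0.779 = 4.838.

μ ≈ 4.838, σ ≈ 0.779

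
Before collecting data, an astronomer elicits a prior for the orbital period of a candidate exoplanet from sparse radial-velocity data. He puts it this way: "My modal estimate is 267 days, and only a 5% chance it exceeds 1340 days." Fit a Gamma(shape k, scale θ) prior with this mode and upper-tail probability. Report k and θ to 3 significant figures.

Gamma(k,θ) with k>1 has mode (k−1)θ, so θ = 267/(k−1).
Need P(X < 1340) = 0.95 with θ tied to k this way. Start at k = 2, θ = 267: P(X<1340) ≈ 0.960.
Too high — lower k to spread out. Iterating converges to k ≈ 1.92.
Then θ = 267/(1.92−1) ≈ 291.

k ≈ 1.92, θ ≈ 291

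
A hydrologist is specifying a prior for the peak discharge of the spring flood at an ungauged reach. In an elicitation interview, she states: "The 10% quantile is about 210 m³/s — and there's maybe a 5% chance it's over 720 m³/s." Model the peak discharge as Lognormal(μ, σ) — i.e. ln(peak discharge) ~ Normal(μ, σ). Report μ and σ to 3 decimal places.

μ ≈ 5.887, σ ≈ 0.421

If T ~ Lognormal(μ,σ) then ln T ~ Normal(μ,σ), so the p-quantile of ln T is μ + z_p·σ.
ln(210) = 5.347 and ln(720) = 6.579; z_{0.1} = -1.282, z_{0.95} = 1.645.
σ = (6.579 − 5.347)/(1.645 − (-1.282)) = 0.421.
μ = 5.347 − (-1.282)·0.421 = 5.887.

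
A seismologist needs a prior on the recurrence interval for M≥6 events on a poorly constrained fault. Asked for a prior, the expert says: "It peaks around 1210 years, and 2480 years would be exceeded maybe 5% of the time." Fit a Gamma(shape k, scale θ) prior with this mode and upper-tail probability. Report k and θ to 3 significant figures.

k ≈ 6.37, θ ≈ 225

Gamma(k,θ) with k>1 has mode (k−1)θ, so θ = 1210/(k−1).
Need P(X < 2480) = 0.95 with θ tied to k this way. Start at k = 2, θ = 1210: P(X<2480) ≈ 0.607.
Too low — raise k to concentrate. Iterating converges to k ≈ 6.37.
Then θ = 1210/(6.37−1) ≈ 225.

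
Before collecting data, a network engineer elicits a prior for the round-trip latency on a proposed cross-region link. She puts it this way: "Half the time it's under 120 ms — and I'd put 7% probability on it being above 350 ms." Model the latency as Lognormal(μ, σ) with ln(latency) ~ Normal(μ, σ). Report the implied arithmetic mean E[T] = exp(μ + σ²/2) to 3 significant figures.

E[T] ≈ 156 ms

If T ~ Lognormal(μ,σ) then ln T ~ Normal(μ,σ), so the p-quantile of ln T is μ + z_p·σ.
ln(120) = 4.787 and ln(350) = 5.858; z_{0.5} = 0, z_{0.93} = 1.476.
σ = (5.858 − 4.787)/(1.476 − (0)) = 0.725.
μ = 4.787 − (0)·0.725 = 4.787.
E[T] = exp(μ + σ²/2) = exp(4.787 + 0.2631) = 156 ms.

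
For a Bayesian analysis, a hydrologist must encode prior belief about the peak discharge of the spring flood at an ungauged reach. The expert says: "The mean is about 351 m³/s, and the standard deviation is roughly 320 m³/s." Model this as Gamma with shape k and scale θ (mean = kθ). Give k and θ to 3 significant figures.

k ≈ 1.2, θ ≈ 292

For Gamma(k, scale θ): mean = kθ, variance = kθ², so CV = 1/√k.
CV = SD/mean = 320/351 = 0.9117, hence k = 1/CV² = 1.2.
Then θ = mean/k = 351/1.2 = 292.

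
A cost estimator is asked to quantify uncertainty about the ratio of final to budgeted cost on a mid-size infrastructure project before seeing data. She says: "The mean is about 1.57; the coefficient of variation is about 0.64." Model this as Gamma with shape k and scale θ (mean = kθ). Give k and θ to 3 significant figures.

For Gamma(k, scale θ): mean = kθ, variance = kθ², so CV = 1/√k.
CV = 0.64, hence k = 1/CV² = 2.44.
Then θ = mean/k = 1.57/2.44 = 0.643.

k ≈ 2.44, θ ≈ 0.643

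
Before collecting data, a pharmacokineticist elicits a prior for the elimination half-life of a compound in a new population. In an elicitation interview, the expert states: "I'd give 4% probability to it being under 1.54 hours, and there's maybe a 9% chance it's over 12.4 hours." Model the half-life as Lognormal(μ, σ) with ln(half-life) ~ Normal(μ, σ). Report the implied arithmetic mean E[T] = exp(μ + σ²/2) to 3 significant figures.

E[T] ≈ 6.3 hours

If T ~ Lognormal(μ,σ) then ln T ~ Normal(μ,σ), so the p-quantile of ln T is μ + z_p·σ.
ln(1.54) = 0.4318 and ln(12.4) = 2.518; z_{0.04} = -1.751, z_{0.91} = 1.341.
σ = (2.518 − 0.4318)/(1.341 − (-1.751)) = 0.675.
μ = 0.4318 − (-1.751)·0.675 = 1.613.
E[T] = exp(μ + σ²/2) = exp(1.613 + 0.2276) = 6.3 hours.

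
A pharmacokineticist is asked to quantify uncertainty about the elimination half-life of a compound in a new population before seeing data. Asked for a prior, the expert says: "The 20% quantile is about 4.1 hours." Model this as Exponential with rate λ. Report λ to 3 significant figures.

P(T < 4.1) = 1 − e^(−λ·4.1) = 0.2, so λ = −ln(1−0.2)/4.1 = −ln(0.8)/4.1 = 0.0544.

λ ≈ 0.0544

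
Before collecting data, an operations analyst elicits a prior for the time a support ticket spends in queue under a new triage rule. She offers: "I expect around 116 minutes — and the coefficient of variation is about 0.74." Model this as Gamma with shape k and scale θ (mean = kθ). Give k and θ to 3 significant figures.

For Gamma(k, scale θ): mean = kθ, variance = kθ², so CV = 1/√k.
CV = 0.74, hence k = 1/CV² = 1.83.
Then θ = mean/k = 116/1.83 = 63.5.

k ≈ 1.83, θ ≈ 63.5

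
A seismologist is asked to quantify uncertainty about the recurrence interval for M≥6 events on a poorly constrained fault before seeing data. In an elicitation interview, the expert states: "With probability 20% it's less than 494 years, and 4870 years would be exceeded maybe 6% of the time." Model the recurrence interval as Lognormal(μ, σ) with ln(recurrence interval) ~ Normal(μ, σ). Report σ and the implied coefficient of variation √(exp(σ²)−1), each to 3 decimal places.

σ ≈ 0.955, CV ≈ 1.220

If T ~ Lognormal(μ,σ) then ln T ~ Normal(μ,σ), so the p-quantile of ln T is μ + z_p·σ.
ln(494) = 6.203 and ln(4870) = 8.491; z_{0.2} = -0.8416, z_{0.94} = 1.555.
σ = (8.491 − 6.203)/(1.555 − (-0.8416)) = 0.955.
μ = 6.203 − (-0.8416)·0.955 = 7.006.
CV = √(exp(σ²)−1) = √(exp(0.9118)−1) = 1.220.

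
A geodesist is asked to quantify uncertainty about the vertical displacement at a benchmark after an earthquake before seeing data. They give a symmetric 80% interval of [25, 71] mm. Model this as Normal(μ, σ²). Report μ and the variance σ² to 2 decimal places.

A symmetric 80% interval runs μ ± z·σ with z = 1.282.
Half-width = 23, so σ = 23/1.282 = 17.947 and σ² = 322.09.
μ is the interval midpoint, 48.00.

μ = 48.00, σ² = 322.09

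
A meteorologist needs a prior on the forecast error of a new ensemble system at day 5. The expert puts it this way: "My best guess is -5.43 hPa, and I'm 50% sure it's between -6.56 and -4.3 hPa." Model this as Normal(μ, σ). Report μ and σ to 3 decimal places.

μ = -5.430, σ = 1.675

A symmetric 50% interval runs μ ± z·σ with z = 0.6745.
Half-width = 1.13, so σ = 1.13/0.6745 = 1.675.
μ is the stated best guess, -5.430.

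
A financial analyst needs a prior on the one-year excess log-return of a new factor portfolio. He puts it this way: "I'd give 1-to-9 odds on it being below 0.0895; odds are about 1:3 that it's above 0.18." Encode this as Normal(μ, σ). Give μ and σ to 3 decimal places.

For Normal(μ,σ), the p-quantile is μ + z_p·σ. Here z_{0.1} = -1.282, z_{0.75} = 0.6745.
So 0.0895 = μ − 1.282σ and 0.18 = μ + 0.6745σ.
Subtracting: σ = (0.18 − 0.0895)/(0.6745 − (-1.282)) = 0.046.
Then μ = 0.0895 − (-1.282)·0.046 = 0.149.

μ = 0.149, σ = 0.046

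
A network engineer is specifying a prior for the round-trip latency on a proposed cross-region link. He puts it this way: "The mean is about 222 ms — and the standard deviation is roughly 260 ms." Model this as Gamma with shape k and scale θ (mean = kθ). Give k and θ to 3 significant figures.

For Gamma(k, scale θ): mean = kθ, variance = kθ², so CV = 1/√k.
CV = SD/mean = 260/222 = 1.171, hence k = 1/CV² = 0.729.
Then θ = mean/k = 222/0.729 = 305.

k ≈ 0.729, θ ≈ 305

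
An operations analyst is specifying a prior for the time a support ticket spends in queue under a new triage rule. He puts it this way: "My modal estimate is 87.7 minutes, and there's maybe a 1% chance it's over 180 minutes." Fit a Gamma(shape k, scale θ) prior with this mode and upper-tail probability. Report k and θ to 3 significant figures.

k ≈ 10.5, θ ≈ 9.28

Gamma(k,θ) with k>1 has mode (k−1)θ, so θ = 87.7/(k−1).
Need P(X < 180) = 0.99 with θ tied to k this way. Start at k = 2, θ = 87.7: P(X<180) ≈ 0.608.
Too low — raise k to concentrate. Iterating converges to k ≈ 10.5.
Then θ = 87.7/(10.5−1) ≈ 9.28.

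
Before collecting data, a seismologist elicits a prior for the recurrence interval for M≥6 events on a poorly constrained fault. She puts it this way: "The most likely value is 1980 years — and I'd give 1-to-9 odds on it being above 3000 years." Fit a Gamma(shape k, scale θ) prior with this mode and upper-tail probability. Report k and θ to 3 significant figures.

Gamma(k,θ) with k>1 has mode (k−1)θ, so θ = 1980/(k−1).
Need P(X < 3000) = 0.9 with θ tied to k this way. Start at k = 2, θ = 1980: P(X<3000) ≈ 0.447.
Too low — raise k to concentrate. Iterating converges to k ≈ 11.8.
Then θ = 1980/(11.8−1) ≈ 183.

k ≈ 11.8, θ ≈ 183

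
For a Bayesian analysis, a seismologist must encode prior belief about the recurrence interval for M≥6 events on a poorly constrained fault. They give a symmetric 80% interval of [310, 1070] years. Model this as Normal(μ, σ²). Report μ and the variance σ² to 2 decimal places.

A symmetric 80% interval runs μ ± z·σ with z = 1.282.
Half-width = 380, so σ = 380/1.282 = 296.516 and σ² = 87921.49.
μ is the interval midpoint, 690.00.

μ = 690.00, σ² = 87921.49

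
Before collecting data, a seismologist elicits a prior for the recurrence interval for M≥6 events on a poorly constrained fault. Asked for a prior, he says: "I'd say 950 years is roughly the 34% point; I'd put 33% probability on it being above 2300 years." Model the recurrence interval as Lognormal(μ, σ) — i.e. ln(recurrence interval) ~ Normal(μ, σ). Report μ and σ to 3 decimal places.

If T ~ Lognormal(μ,σ) then ln T ~ Normal(μ,σ), so the p-quantile of ln T is μ + z_p·σ.
ln(950) = 6.856 and ln(2300) = 7.741; z_{0.34} = -0.4125, z_{0.67} = 0.4399.
σ = (7.741 − 6.856)/(0.4399 − (-0.4125)) = 1.037.
μ = 6.856 − (-0.4125)·1.037 = 7.284.

μ ≈ 7.284, σ ≈ 1.037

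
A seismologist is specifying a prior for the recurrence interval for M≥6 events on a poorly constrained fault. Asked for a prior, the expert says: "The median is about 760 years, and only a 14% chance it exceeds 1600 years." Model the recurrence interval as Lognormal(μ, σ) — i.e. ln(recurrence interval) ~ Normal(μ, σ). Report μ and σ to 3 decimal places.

μ ≈ 6.633, σ ≈ 0.689

If T ~ Lognormal(μ,σ) then ln T ~ Normal(μ,σ), so the p-quantile of ln T is μ + z_p·σ.
ln(760) = 6.633 and ln(1600) = 7.378; z_{0.5} = 0, z_{0.86} = 1.08.
σ = (7.378 − 6.633)/(1.08 − (0)) = 0.689.
μ = 6.633 − (0)·0.689 = 6.633.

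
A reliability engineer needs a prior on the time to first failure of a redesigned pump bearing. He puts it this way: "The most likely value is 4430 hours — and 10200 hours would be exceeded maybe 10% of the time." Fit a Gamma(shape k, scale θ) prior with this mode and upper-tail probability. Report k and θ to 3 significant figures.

k ≈ 3.76, θ ≈ 1600

Gamma(k,θ) with k>1 has mode (k−1)θ, so θ = 4430/(k−1).
Need P(X < 10200) = 0.9 with θ tied to k this way. Start at k = 2, θ = 4430: P(X<10200) ≈ 0.670.
Too low — raise k to concentrate. Iterating converges to k ≈ 3.76.
Then θ = 4430/(3.76−1) ≈ 1600.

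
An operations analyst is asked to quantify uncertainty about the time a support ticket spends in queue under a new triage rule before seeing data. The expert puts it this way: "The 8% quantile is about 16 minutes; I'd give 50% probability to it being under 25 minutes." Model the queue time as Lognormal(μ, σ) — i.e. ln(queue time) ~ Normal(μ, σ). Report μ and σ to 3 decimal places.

μ ≈ 3.219, σ ≈ 0.318

If T ~ Lognormal(μ,σ) then ln T ~ Normal(μ,σ), so the p-quantile of ln T is μ + z_p·σ.
ln(16) = 2.773 and ln(25) = 3.219; z_{0.08} = -1.405, z_{0.5} = 0.
σ = (3.219 − 2.773)/(0 − (-1.405)) = 0.318.
μ = 2.773 − (-1.405)·0.318 = 3.219.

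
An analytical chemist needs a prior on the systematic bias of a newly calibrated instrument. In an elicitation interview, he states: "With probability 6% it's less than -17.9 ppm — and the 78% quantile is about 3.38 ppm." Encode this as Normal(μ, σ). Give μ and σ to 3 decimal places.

The p-quantile of Normal(μ,σ) is μ + z_p·σ, with z_{0.06} = -1.555 and z_{0.78} = 0.7722.
Eliminate σ: μ = (z₂·x₁ − z₁·x₂)/(z₂ − z₁) = (0.7722·-17.9 − (-1.555)·3.38)/2.327 = -3.682.
Then σ = (x₂ − x₁)/(z₂ − z₁) = (3.38 − -17.9)/2.327 = 9.145.

μ = -3.682, σ = 9.145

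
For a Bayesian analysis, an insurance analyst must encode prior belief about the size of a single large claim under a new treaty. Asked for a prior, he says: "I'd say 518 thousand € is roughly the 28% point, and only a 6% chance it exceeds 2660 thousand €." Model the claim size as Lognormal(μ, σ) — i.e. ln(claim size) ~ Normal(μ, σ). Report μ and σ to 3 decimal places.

μ ≈ 6.696, σ ≈ 0.765

If T ~ Lognormal(μ,σ) then ln T ~ Normal(μ,σ), so the p-quantile of ln T is μ + z_p·σ.
ln(518) = 6.25 and ln(2660) = 7.886; z_{0.28} = -0.5828, z_{0.94} = 1.555.
σ = (7.886 − 6.25)/(1.555 − (-0.5828)) = 0.765.
μ = 6.25 − (-0.5828)·0.765 = 6.696.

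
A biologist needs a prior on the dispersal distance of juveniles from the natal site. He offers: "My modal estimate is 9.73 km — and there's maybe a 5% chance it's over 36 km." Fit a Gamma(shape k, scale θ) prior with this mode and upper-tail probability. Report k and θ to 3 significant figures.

Gamma(k,θ) with k>1 has mode (k−1)θ, so θ = 9.73/(k−1).
Need P(X < 36) = 0.95 with θ tied to k this way. Start at k = 2, θ = 9.73: P(X<36) ≈ 0.884.
Too low — raise k to concentrate. Iterating converges to k ≈ 2.49.
Then θ = 9.73/(2.49−1) ≈ 6.52.

k ≈ 2.49, θ ≈ 6.52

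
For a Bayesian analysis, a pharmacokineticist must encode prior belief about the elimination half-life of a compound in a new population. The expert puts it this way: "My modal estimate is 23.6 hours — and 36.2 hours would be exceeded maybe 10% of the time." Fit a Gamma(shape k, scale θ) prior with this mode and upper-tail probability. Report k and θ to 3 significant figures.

Gamma(k,θ) with k>1 has mode (k−1)θ, so θ = 23.6/(k−1).
Need P(X < 36.2) = 0.9 with θ tied to k this way. Start at k = 2, θ = 23.6: P(X<36.2) ≈ 0.453.
Too low — raise k to concentrate. Iterating converges to k ≈ 11.2.
Then θ = 23.6/(11.2−1) ≈ 2.31.

k ≈ 11.2, θ ≈ 2.31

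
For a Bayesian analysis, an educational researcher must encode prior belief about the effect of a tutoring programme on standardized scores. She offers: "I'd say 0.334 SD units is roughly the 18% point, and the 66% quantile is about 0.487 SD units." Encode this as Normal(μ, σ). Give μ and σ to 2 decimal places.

μ = 0.44, σ = 0.12

The p-quantile of Normal(μ,σ) is μ + z_p·σ, with z_{0.18} = -0.9154 and z_{0.66} = 0.4125.
Eliminate σ: μ = (z₂·x₁ − z₁·x₂)/(z₂ − z₁) = (0.4125·0.334 − (-0.9154)·0.487)/1.328 = 0.44.
Then σ = (x₂ − x₁)/(z₂ − z₁) = (0.487 − 0.334)/1.328 = 0.12.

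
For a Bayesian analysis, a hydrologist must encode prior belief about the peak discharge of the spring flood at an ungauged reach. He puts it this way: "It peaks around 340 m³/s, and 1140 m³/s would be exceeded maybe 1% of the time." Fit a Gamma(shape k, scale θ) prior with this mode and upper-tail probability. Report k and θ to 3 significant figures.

k ≈ 3.99, θ ≈ 114

Gamma(k,θ) with k>1 has mode (k−1)θ, so θ = 340/(k−1).
Need P(X < 1140) = 0.99 with θ tied to k this way. Start at k = 2, θ = 340: P(X<1140) ≈ 0.848.
Too low — raise k to concentrate. Iterating converges to k ≈ 3.99.
Then θ = 340/(3.99−1) ≈ 114.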